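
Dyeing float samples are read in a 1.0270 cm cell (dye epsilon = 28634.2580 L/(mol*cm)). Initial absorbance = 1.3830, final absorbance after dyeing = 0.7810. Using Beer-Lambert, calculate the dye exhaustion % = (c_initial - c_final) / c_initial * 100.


c_initial = A_i / (epsilon * l) = 1.3830 / (28634.2580 * 1.0270) = 4.7029e-05 mol/L
c_final = A_f / (epsilon * l) = 0.7810 / (28634.2580 * 1.0270) = 2.6558e-05 mol/L
Exhaustion = (c_initial - c_final) / c_initial * 100 = (4.7029e-05 - 2.6558e-05) / 4.7029e-05 * 100 = 43.5286 %


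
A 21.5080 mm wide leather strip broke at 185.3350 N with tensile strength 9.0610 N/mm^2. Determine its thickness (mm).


Formula: t = F / (TS * w)
Substituting: t = 185.3350 / (9.0610 * 21.5080)
Result: 0.9510 mm


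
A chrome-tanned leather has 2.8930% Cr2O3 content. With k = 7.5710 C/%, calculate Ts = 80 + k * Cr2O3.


Formula: Ts = 80 + k * Cr2O3
Substituting: Ts = 80 + 7.5710 * 2.8930
Result: 101.9029 C


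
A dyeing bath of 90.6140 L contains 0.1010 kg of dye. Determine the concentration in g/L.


Formula: Conc = dye_mass(kg) / volume(L) * 1000
Substituting: Conc = 0.1010 / 90.6140 * 1000
Result: 1.1146 g/L


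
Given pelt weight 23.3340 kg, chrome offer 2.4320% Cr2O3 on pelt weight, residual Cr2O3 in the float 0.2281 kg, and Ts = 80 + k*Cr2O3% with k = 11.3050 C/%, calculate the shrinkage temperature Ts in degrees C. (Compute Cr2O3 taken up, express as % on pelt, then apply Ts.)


Offered = pelt * offer_pct / 100 = 23.3340 * 2.4320 / 100 = 0.5675 kg
Uptake = offered - residual = 0.5675 - 0.2281 = 0.3394 kg
Cr2O3% on pelt = uptake / pelt * 100 = 0.3394 / 23.3340 * 100 = 1.4545 %
Ts = 80 + k * Cr2O3% = 80 + 11.3050 * 1.4545 = 96.4426 C


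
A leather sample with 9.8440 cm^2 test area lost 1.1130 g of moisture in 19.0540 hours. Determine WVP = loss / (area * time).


Formula: WVP = loss / (area * time)
Substituting: WVP = 1.1130 / (9.8440 * 19.0540)
Result: 0.00593386 g/(cm^2*hr)


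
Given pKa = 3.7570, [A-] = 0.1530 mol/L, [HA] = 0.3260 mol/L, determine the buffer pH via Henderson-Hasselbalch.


ratio = [A-] / [HA] = 0.1530 / 0.3260 = 0.4693
log10(ratio) = -0.3285
pH = pKa + log10(ratio) = 3.7570 - 0.3285 = 3.4285


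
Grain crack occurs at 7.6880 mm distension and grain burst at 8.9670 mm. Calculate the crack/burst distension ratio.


Formula: Ratio = crack / burst
Substituting: Ratio = 7.6880 / 8.9670
Result: 0.8574


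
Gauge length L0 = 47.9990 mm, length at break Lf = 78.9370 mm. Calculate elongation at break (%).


Formula: Elongation = (Lf - L0) / L0 * 100
Substituting: Elongation = (78.9370 - 47.9990) / 47.9990 * 100
Result: 64.4555 %


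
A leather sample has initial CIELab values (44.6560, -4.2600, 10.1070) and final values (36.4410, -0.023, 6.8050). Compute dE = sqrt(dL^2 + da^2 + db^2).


dL = -8.2150, da = 4.2370, db = -3.3020
dE = sqrt((-8.2150)^2 + 4.2370^2 + (-3.3020)^2) = 9.8154


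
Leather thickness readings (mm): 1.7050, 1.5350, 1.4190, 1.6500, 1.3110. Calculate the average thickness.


Formula: Average = sum / n
Substituting: Average = 7.6200 / 5
Result: 1.5240 mm


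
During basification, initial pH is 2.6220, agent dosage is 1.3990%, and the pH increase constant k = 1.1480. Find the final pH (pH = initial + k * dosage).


Formula: pH_final = pH_initial + k * base_pct
Substituting: pH_final = 2.6220 + 1.1480 * 1.3990
Result: 4.2281


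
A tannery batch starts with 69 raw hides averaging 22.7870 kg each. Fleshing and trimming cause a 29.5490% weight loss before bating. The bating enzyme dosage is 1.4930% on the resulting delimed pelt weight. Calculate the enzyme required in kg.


Total_raw = N * avg_wt = 69 * 22.7870 = 1572.3030 kg
Substrate = Total_raw * (1 - loss/100) = 1572.3030 * (1 - 29.5490/100) = 1107.7032 kg
Enzyme = Substrate * pct / 100 = 1107.7032 * 1.4930 / 100 = 16.5380 kg


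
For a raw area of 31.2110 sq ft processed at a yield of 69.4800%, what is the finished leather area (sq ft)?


Formula: finished = raw * yield / 100
Substituting: finished = 31.2110 * 69.4800 / 100
Result: 21.6854 sq ft


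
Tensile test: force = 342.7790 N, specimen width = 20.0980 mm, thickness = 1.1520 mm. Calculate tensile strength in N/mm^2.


Formula: TS = force / (width * thickness)
Substituting: TS = 342.7790 / (20.0980 * 1.1520)
Result: 14.8050 N/mm^2


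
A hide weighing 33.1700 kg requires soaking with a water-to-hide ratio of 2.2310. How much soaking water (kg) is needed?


Formula: Water = hide_weight * ratio
Substituting: Water = 33.1700 * 2.2310
Result: 74.0023 kg


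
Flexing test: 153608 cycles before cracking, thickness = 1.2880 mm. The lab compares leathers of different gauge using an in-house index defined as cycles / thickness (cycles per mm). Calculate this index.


Formula: Index = cycles / thickness
Substituting: Index = 153608 / 1.2880
Result: 119260.8696 cycles/mm


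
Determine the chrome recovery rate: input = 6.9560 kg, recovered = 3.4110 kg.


Formula: Recovery = recovered / input * 100
Substituting: Recovery = 3.4110 / 6.9560 * 100
Result: 49.0368 %


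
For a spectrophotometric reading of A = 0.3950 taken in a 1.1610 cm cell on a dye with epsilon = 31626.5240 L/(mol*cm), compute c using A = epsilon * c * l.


Formula: c = A / (epsilon * l)
Substituting: c = 0.3950 / (31626.5240 * 1.1610)
Result: 1.0758e-05 mol/L


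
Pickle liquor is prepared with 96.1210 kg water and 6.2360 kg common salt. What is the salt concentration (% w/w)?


Formula: Conc = salt / (water + salt) * 100
Substituting: Conc = 6.2360 / (96.1210 + 6.2360) * 100
Result: 6.0924 %


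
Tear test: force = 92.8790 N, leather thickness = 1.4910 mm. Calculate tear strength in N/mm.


Formula: Tear strength = force / thickness
Substituting: Tear strength = 92.8790 / 1.4910
Result: 62.2931 N/mm


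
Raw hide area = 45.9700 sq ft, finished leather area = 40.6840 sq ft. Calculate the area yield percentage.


Formula: Yield = finished / raw * 100
Substituting: Yield = 40.6840 / 45.9700 * 100
Result: 88.5012 %


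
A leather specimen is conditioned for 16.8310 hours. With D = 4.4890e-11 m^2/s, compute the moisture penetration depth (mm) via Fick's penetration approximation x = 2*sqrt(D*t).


t = 16.8310 hr * 3600 = 60591.6000 s
D * t = 4.4890e-11 * 60591.6000 = 2.7200e-06
x = 2 * sqrt(D*t) = 2 * sqrt(2.7200e-06) = 0.00329846 m = 3.2985 mm


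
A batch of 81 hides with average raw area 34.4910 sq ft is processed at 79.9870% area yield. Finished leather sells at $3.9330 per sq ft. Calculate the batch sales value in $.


Raw_total = N * avg_area = 81 * 34.4910 = 2793.7710 sq ft
Finished = Raw_total * yield / 100 = 2793.7710 * 79.9870 / 100 = 2234.6536 sq ft
Value = Finished * price = 2234.6536 * 3.9330 = 8788.8926 $


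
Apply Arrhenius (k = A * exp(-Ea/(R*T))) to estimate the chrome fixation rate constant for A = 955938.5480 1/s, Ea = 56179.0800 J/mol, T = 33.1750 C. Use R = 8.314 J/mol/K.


T_K = T_C + 273.15 = 33.1750 + 273.15 = 306.3250 K
exponent = -Ea / (R * T_K) = -56179.0800 / (8.314 * 306.3250) = -22.0588
k = A * exp(exponent) = 955938.5480 * exp(-22.0588) = 2.5143e-04 1/s


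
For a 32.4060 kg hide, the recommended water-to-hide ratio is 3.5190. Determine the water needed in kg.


Formula: Water = hide_weight * ratio
Substituting: Water = 32.4060 * 3.5190
Result: 114.0367 kg


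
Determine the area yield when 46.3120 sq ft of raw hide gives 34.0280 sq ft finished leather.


Formula: Yield = finished / raw * 100
Substituting: Yield = 34.0280 / 46.3120 * 100
Result: 73.4756 %


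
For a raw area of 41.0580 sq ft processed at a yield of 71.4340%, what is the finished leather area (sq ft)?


Formula: finished = raw * yield / 100
Substituting: finished = 41.0580 * 71.4340 / 100
Result: 29.3294 sq ft


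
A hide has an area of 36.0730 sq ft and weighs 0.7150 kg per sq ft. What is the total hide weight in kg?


Formula: Weight = area * weight_per_sqft
Substituting: Weight = 36.0730 * 0.7150
Result: 25.7922 kg


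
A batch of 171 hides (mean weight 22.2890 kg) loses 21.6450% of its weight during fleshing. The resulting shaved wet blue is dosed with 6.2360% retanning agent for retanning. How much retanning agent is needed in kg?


Total_raw = N * avg_wt = 171 * 22.2890 = 3811.4190 kg
Substrate = Total_raw * (1 - loss/100) = 3811.4190 * (1 - 21.6450/100) = 2986.4374 kg
Retan = Substrate * pct / 100 = 2986.4374 * 6.2360 / 100 = 186.2342 kg


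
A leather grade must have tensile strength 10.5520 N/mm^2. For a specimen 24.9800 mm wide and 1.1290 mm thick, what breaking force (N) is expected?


Formula: F = TS * w * t
Substituting: F = 10.5520 * 24.9800 * 1.1290
Result: 297.5919 N


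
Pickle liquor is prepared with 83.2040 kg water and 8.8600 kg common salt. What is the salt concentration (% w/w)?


Formula: Conc = salt / (water + salt) * 100
Substituting: Conc = 8.8600 / (83.2040 + 8.8600) * 100
Result: 9.6237 %


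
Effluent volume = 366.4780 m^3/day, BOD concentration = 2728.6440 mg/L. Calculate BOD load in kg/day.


Formula: BOD_load = volume * conc / 1000
Substituting: BOD_load = 366.4780 * 2728.6440 / 1000
Result: 999.9880 kg/day


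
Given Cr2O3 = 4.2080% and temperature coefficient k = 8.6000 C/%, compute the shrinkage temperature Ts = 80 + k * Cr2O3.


Formula: Ts = 80 + k * Cr2O3
Substituting: Ts = 80 + 8.6000 * 4.2080
Result: 116.1888 C


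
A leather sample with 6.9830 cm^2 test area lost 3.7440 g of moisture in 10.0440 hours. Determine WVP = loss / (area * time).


Formula: WVP = loss / (area * time)
Substituting: WVP = 3.7440 / (6.9830 * 10.0440)
Result: 0.053381 g/(cm^2*hr)


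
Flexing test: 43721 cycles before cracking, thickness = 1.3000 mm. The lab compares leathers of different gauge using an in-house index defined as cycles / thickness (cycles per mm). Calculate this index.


Formula: Index = cycles / thickness
Substituting: Index = 43721 / 1.3000
Result: 33631.5385 cycles/mm


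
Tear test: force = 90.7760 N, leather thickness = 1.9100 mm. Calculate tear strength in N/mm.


Formula: Tear strength = force / thickness
Substituting: Tear strength = 90.7760 / 1.9100
Result: 47.5267 N/mm


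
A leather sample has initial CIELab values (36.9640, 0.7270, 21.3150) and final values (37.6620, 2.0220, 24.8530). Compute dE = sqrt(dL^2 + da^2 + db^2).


dL = 0.6980, da = 1.2950, db = 3.5380
dE = sqrt(0.6980^2 + 1.2950^2 + 3.5380^2) = 3.8317


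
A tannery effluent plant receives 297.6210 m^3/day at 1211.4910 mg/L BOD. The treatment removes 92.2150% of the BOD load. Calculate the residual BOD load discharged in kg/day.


Load_in = volume * conc / 1000 = 297.6210 * 1211.4910 / 1000 = 360.5652 kg/day
Removed = Load_in * eff / 100 = 360.5652 * 92.2150 / 100 = 332.4952 kg/day
Load_out = Load_in - Removed = 360.5652 - 332.4952 = 28.0700 kg/day


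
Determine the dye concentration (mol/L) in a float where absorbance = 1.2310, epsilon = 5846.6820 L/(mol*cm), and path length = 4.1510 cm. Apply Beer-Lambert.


Formula: c = A / (epsilon * l)
Substituting: c = 1.2310 / (5846.6820 * 4.1510)
Result: 5.0722e-05 mol/L


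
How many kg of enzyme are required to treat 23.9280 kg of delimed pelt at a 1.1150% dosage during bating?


Formula: Enzyme = substrate * pct / 100
Substituting: Enzyme = 23.9280 * 1.1150 / 100
Result: 0.2668 kg


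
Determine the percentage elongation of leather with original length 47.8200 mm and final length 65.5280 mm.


Formula: Elongation = (Lf - L0) / L0 * 100
Substituting: Elongation = (65.5280 - 47.8200) / 47.8200 * 100
Result: 37.0305 %


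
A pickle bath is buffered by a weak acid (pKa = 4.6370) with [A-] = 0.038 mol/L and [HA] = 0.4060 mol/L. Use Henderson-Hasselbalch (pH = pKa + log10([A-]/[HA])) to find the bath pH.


ratio = [A-] / [HA] = 0.038 / 0.4060 = 0.0935961
log10(ratio) = -1.0287
pH = pKa + log10(ratio) = 4.6370 - 1.0287 = 3.6083


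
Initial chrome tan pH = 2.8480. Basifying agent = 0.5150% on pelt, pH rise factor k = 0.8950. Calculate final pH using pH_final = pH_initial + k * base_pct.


Formula: pH_final = pH_initial + k * base_pct
Substituting: pH_final = 2.8480 + 0.8950 * 0.5150
Result: 3.3089


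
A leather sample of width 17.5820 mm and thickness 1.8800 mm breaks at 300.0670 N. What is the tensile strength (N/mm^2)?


Formula: TS = force / (width * thickness)
Substituting: TS = 300.0670 / (17.5820 * 1.8800)
Result: 9.0780 N/mm^2


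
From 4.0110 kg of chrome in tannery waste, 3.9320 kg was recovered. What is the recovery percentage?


Formula: Recovery = recovered / input * 100
Substituting: Recovery = 3.9320 / 4.0110 * 100
Result: 98.0304 %


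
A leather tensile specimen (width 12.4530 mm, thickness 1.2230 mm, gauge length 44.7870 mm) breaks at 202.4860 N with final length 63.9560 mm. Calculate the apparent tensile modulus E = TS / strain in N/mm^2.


TS = F / (w * t) = 202.4860 / (12.4530 * 1.2230) = 13.2952 N/mm^2
strain = (Lf - L0) / L0 = (63.9560 - 44.7870) / 44.7870 = 0.4280
E = TS / strain = 13.2952 / 0.4280 = 31.0633 N/mm^2


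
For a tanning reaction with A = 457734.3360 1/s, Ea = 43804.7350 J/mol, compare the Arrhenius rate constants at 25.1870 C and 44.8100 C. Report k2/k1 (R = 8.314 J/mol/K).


T1 = 25.1870 + 273.15 = 298.3370 K; T2 = 44.8100 + 273.15 = 317.9600 K
k1 = A * exp(-Ea/(R*T1)) = 457734.3360 * exp(-43804.7350/(8.314*298.3370)) = 0.00978903 1/s
k2 = A * exp(-Ea/(R*T2)) = 457734.3360 * exp(-43804.7350/(8.314*317.9600)) = 0.0291131 1/s
k2/k1 = 0.0291131 / 0.00978903 = 2.9741


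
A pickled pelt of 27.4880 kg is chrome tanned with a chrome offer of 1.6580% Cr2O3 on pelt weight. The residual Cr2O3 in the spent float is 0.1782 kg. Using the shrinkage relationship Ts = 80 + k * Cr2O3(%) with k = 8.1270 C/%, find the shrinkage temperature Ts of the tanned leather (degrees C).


Offered = pelt * offer_pct / 100 = 27.4880 * 1.6580 / 100 = 0.4558 kg
Uptake = offered - residual = 0.4558 - 0.1782 = 0.2776 kg
Cr2O3% on pelt = uptake / pelt * 100 = 0.2776 / 27.4880 * 100 = 1.0097 %
Ts = 80 + k * Cr2O3% = 80 + 8.1270 * 1.0097 = 88.2060 C


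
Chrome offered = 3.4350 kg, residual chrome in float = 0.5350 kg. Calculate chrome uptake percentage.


Formula: Uptake = (offered - residual) / offered * 100
Substituting: Uptake = (3.4350 - 0.5350) / 3.4350 * 100
Result: 84.4250 %


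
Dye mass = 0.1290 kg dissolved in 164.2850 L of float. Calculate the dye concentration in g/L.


Formula: Conc = dye_mass(kg) / volume(L) * 1000
Substituting: Conc = 0.1290 / 164.2850 * 1000
Result: 0.7852 g/L


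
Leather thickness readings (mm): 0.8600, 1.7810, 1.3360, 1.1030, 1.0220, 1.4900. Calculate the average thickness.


Formula: Average = sum / n
Substituting: Average = 7.5920 / 6
Result: 1.2653 mm


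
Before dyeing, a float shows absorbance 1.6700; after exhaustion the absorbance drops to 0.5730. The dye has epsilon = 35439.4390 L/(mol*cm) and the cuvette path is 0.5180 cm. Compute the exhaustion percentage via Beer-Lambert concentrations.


c_initial = A_i / (epsilon * l) = 1.6700 / (35439.4390 * 0.5180) = 9.0970e-05 mol/L
c_final = A_f / (epsilon * l) = 0.5730 / (35439.4390 * 0.5180) = 3.1213e-05 mol/L
Exhaustion = (c_initial - c_final) / c_initial * 100 = (9.0970e-05 - 3.1213e-05) / 9.0970e-05 * 100 = 65.6886 %


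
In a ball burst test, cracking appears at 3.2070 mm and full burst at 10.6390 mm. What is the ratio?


Formula: Ratio = crack / burst
Substituting: Ratio = 3.2070 / 10.6390
Result: 0.3014


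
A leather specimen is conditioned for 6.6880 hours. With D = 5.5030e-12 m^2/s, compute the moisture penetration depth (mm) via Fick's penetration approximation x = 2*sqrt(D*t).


t = 6.6880 hr * 3600 = 24076.8000 s
D * t = 5.5030e-12 * 24076.8000 = 1.3249e-07
x = 2 * sqrt(D*t) = 2 * sqrt(1.3249e-07) = 7.2800e-04 m = 0.7280 mm


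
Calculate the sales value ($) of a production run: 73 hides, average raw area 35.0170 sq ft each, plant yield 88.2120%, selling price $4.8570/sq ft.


Raw_total = N * avg_area = 73 * 35.0170 = 2556.2410 sq ft
Finished = Raw_total * yield / 100 = 2556.2410 * 88.2120 / 100 = 2254.9113 sq ft
Value = Finished * price = 2254.9113 * 4.8570 = 10952.1042 $


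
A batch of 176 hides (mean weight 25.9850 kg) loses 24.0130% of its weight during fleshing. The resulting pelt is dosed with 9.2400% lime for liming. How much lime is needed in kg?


Total_raw = N * avg_wt = 176 * 25.9850 = 4573.3600 kg
Substrate = Total_raw * (1 - loss/100) = 4573.3600 * (1 - 24.0130/100) = 3475.1591 kg
Lime = Substrate * pct / 100 = 3475.1591 * 9.2400 / 100 = 321.1047 kg


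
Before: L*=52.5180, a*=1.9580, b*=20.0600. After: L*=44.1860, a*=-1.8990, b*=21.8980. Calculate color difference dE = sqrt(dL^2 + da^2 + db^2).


dL = -8.3320, da = -3.8570, db = 1.8380
dE = sqrt((-8.3320)^2 + (-3.8570)^2 + 1.8380^2) = 9.3636


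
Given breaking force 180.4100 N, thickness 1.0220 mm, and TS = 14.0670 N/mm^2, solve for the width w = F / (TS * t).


Formula: w = F / (TS * t)
Substituting: w = 180.4100 / (14.0670 * 1.0220)
Result: 12.5490 mm


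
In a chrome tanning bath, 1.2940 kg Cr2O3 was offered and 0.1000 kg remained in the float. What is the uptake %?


Formula: Uptake = (offered - residual) / offered * 100
Substituting: Uptake = (1.2940 - 0.1000) / 1.2940 * 100
Result: 92.2720 %


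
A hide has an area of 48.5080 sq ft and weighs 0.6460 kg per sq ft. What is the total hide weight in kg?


Formula: Weight = area * weight_per_sqft
Substituting: Weight = 48.5080 * 0.6460
Result: 31.3362 kg


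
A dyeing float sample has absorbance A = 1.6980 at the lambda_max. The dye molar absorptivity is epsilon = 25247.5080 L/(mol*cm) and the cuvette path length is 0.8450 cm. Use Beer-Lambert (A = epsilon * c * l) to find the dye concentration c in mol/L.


Formula: c = A / (epsilon * l)
Substituting: c = 1.6980 / (25247.5080 * 0.8450)
Result: 7.9591e-05 mol/L


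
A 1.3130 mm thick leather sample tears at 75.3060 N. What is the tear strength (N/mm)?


Formula: Tear strength = force / thickness
Substituting: Tear strength = 75.3060 / 1.3130
Result: 57.3542 N/mm


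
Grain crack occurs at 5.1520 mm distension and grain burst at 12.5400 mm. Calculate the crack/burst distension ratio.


Formula: Ratio = crack / burst
Substituting: Ratio = 5.1520 / 12.5400
Result: 0.4108


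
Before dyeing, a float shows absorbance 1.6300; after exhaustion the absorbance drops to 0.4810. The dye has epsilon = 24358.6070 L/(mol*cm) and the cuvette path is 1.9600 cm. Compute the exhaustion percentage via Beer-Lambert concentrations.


c_initial = A_i / (epsilon * l) = 1.6300 / (24358.6070 * 1.9600) = 3.4141e-05 mol/L
c_final = A_f / (epsilon * l) = 0.4810 / (24358.6070 * 1.9600) = 1.0075e-05 mol/L
Exhaustion = (c_initial - c_final) / c_initial * 100 = (3.4141e-05 - 1.0075e-05) / 3.4141e-05 * 100 = 70.4908 %


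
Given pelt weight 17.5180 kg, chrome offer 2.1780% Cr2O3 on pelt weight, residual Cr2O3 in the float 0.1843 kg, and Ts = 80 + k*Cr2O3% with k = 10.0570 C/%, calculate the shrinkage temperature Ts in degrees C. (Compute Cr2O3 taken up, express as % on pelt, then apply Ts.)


Offered = pelt * offer_pct / 100 = 17.5180 * 2.1780 / 100 = 0.3815 kg
Uptake = offered - residual = 0.3815 - 0.1843 = 0.1972 kg
Cr2O3% on pelt = uptake / pelt * 100 = 0.1972 / 17.5180 * 100 = 1.1259 %
Ts = 80 + k * Cr2O3% = 80 + 10.0570 * 1.1259 = 91.3236 C


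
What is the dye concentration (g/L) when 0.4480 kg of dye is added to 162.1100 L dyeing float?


Formula: Conc = dye_mass(kg) / volume(L) * 1000
Substituting: Conc = 0.4480 / 162.1100 * 1000
Result: 2.7636 g/L


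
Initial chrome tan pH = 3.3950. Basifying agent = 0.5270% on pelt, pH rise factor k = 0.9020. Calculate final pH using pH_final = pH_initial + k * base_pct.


Formula: pH_final = pH_initial + k * base_pct
Substituting: pH_final = 3.3950 + 0.9020 * 0.5270
Result: 3.8704


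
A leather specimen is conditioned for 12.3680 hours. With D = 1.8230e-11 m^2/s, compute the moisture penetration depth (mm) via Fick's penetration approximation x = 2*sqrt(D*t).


t = 12.3680 hr * 3600 = 44524.8000 s
D * t = 1.8230e-11 * 44524.8000 = 8.1169e-07
x = 2 * sqrt(D*t) = 2 * sqrt(8.1169e-07) = 0.00180187 m = 1.8019 mm


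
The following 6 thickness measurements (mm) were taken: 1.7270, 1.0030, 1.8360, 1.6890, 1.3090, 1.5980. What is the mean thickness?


Formula: Average = sum / n
Substituting: Average = 9.1620 / 6
Result: 1.5270 mm


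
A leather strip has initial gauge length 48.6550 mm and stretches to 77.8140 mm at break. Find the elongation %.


Formula: Elongation = (Lf - L0) / L0 * 100
Substituting: Elongation = (77.8140 - 48.6550) / 48.6550 * 100
Result: 59.9301 %


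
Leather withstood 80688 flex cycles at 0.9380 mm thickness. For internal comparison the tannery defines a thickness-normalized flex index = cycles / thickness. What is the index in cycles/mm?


Formula: Index = cycles / thickness
Substituting: Index = 80688 / 0.9380
Result: 86021.3220 cycles/mm


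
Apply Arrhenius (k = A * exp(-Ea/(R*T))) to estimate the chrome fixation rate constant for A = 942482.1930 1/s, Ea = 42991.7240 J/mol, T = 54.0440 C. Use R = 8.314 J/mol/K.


T_K = T_C + 273.15 = 54.0440 + 273.15 = 327.1940 K
exponent = -Ea / (R * T_K) = -42991.7240 / (8.314 * 327.1940) = -15.8041
k = A * exp(exponent) = 942482.1930 * exp(-15.8041) = 0.1290 1/s


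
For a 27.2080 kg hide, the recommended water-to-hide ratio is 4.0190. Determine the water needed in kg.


Formula: Water = hide_weight * ratio
Substituting: Water = 27.2080 * 4.0190
Result: 109.3490 kg


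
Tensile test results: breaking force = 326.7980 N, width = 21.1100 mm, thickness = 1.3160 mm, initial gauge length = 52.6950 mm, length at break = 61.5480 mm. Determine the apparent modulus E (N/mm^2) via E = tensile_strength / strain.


TS = F / (w * t) = 326.7980 / (21.1100 * 1.3160) = 11.7635 N/mm^2
strain = (Lf - L0) / L0 = (61.5480 - 52.6950) / 52.6950 = 0.1680
E = TS / strain = 11.7635 / 0.1680 = 70.0187 N/mm^2


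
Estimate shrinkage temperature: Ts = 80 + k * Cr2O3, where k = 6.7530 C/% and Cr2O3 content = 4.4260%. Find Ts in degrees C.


Formula: Ts = 80 + k * Cr2O3
Substituting: Ts = 80 + 6.7530 * 4.4260
Result: 109.8888 C


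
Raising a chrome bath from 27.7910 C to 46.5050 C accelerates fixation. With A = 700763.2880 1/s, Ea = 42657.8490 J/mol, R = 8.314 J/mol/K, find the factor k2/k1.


T1 = 27.7910 + 273.15 = 300.9410 K; T2 = 46.5050 + 273.15 = 319.6550 K
k1 = A * exp(-Ea/(R*T1)) = 700763.2880 * exp(-42657.8490/(8.314*300.9410)) = 0.0276145 1/s
k2 = A * exp(-Ea/(R*T2)) = 700763.2880 * exp(-42657.8490/(8.314*319.6550)) = 0.0749247 1/s
k2/k1 = 0.0749247 / 0.0276145 = 2.7132


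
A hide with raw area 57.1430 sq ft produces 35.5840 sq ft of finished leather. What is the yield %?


Formula: Yield = finished / raw * 100
Substituting: Yield = 35.5840 / 57.1430 * 100
Result: 62.2718 %


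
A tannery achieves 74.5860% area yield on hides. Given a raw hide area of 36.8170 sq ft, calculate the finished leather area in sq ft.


Formula: finished = raw * yield / 100
Substituting: finished = 36.8170 * 74.5860 / 100
Result: 27.4603 sq ft


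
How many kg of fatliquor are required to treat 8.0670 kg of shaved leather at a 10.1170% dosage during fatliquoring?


Formula: Fat = substrate * pct / 100
Substituting: Fat = 8.0670 * 10.1170 / 100
Result: 0.8161 kg


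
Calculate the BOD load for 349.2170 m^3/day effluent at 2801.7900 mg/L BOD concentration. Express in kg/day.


Formula: BOD_load = volume * conc / 1000
Substituting: BOD_load = 349.2170 * 2801.7900 / 1000
Result: 978.4327 kg/day


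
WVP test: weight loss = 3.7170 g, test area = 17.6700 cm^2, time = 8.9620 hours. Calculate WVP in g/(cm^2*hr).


Formula: WVP = loss / (area * time)
Substituting: WVP = 3.7170 / (17.6700 * 8.9620)
Result: 0.0234721 g/(cm^2*hr)


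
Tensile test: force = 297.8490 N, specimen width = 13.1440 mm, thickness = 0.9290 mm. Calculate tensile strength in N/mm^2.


Formula: TS = force / (width * thickness)
Substituting: TS = 297.8490 / (13.1440 * 0.9290)
Result: 24.3923 N/mm^2


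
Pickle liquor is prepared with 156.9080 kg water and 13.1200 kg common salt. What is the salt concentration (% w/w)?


Formula: Conc = salt / (water + salt) * 100
Substituting: Conc = 13.1200 / (156.9080 + 13.1200) * 100
Result: 7.7164 %


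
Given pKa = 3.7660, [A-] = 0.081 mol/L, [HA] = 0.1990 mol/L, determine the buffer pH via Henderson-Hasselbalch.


ratio = [A-] / [HA] = 0.081 / 0.1990 = 0.4070
log10(ratio) = -0.3904
pH = pKa + log10(ratio) = 3.7660 - 0.3904 = 3.3756


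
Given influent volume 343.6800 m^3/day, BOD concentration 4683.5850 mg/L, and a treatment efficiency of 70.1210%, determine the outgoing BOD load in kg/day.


Load_in = volume * conc / 1000 = 343.6800 * 4683.5850 / 1000 = 1609.6545 kg/day
Removed = Load_in * eff / 100 = 1609.6545 * 70.1210 / 100 = 1128.7058 kg/day
Load_out = Load_in - Removed = 1609.6545 - 1128.7058 = 480.9487 kg/day


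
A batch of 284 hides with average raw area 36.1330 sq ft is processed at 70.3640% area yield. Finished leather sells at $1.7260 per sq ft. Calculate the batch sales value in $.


Raw_total = N * avg_area = 284 * 36.1330 = 10261.7720 sq ft
Finished = Raw_total * yield / 100 = 10261.7720 * 70.3640 / 100 = 7220.5933 sq ft
Value = Finished * price = 7220.5933 * 1.7260 = 12462.7439 $


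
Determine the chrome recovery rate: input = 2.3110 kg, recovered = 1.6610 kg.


Formula: Recovery = recovered / input * 100
Substituting: Recovery = 1.6610 / 2.3110 * 100
Result: 71.8736 %


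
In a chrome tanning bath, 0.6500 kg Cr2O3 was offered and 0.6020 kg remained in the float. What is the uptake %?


Formula: Uptake = (offered - residual) / offered * 100
Substituting: Uptake = (0.6500 - 0.6020) / 0.6500 * 100
Result: 7.3846 %


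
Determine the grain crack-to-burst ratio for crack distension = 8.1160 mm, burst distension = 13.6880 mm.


Formula: Ratio = crack / burst
Substituting: Ratio = 8.1160 / 13.6880
Result: 0.5929


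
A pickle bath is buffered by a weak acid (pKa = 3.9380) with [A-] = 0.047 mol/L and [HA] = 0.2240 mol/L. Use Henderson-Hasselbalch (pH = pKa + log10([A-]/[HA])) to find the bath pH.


ratio = [A-] / [HA] = 0.047 / 0.2240 = 0.2098
log10(ratio) = -0.6782
pH = pKa + log10(ratio) = 3.9380 - 0.6782 = 3.2598


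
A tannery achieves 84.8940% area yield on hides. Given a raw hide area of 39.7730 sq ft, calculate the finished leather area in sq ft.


Formula: finished = raw * yield / 100
Substituting: finished = 39.7730 * 84.8940 / 100
Result: 33.7649 sq ft


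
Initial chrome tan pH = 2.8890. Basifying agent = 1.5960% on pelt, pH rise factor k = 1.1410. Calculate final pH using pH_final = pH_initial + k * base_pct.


Formula: pH_final = pH_initial + k * base_pct
Substituting: pH_final = 2.8890 + 1.1410 * 1.5960
Result: 4.7100


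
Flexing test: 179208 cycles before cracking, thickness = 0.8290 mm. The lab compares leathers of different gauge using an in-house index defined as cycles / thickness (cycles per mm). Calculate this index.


Formula: Index = cycles / thickness
Substituting: Index = 179208 / 0.8290
Result: 216173.7033 cycles/mm


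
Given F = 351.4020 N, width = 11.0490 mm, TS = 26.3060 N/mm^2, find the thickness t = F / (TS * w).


Formula: t = F / (TS * w)
Substituting: t = 351.4020 / (26.3060 * 11.0490)
Result: 1.2090 mm


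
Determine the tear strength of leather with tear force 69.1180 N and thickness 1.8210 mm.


Formula: Tear strength = force / thickness
Substituting: Tear strength = 69.1180 / 1.8210
Result: 37.9561 N/mm


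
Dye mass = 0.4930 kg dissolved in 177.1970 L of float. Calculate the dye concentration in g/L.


Formula: Conc = dye_mass(kg) / volume(L) * 1000
Substituting: Conc = 0.4930 / 177.1970 * 1000
Result: 2.7822 g/L


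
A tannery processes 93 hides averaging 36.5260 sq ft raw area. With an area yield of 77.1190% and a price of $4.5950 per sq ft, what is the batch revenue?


Raw_total = N * avg_area = 93 * 36.5260 = 3396.9180 sq ft
Finished = Raw_total * yield / 100 = 3396.9180 * 77.1190 / 100 = 2619.6692 sq ft
Value = Finished * price = 2619.6692 * 4.5950 = 12037.3799 $


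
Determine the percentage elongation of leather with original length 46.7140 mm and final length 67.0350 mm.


Formula: Elongation = (Lf - L0) / L0 * 100
Substituting: Elongation = (67.0350 - 46.7140) / 46.7140 * 100
Result: 43.5009 %


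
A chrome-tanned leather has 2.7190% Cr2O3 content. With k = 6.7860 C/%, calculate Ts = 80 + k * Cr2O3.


Formula: Ts = 80 + k * Cr2O3
Substituting: Ts = 80 + 6.7860 * 2.7190
Result: 98.4511 C


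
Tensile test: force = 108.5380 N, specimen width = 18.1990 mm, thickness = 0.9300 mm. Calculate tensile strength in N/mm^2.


Formula: TS = force / (width * thickness)
Substituting: TS = 108.5380 / (18.1990 * 0.9300)
Result: 6.4129 N/mm^2


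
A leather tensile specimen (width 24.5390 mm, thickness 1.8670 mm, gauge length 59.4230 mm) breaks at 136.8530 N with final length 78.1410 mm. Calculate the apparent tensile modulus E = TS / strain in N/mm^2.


TS = F / (w * t) = 136.8530 / (24.5390 * 1.8670) = 2.9871 N/mm^2
strain = (Lf - L0) / L0 = (78.1410 - 59.4230) / 59.4230 = 0.3150
E = TS / strain = 2.9871 / 0.3150 = 9.4831 N/mm^2


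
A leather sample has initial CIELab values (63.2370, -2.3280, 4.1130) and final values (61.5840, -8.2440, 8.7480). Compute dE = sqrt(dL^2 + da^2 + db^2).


dL = -1.6530, da = -5.9160, db = 4.6350
dE = sqrt((-1.6530)^2 + (-5.9160)^2 + 4.6350^2) = 7.6951


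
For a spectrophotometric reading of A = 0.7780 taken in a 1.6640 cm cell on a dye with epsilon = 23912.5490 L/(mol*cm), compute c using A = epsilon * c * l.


Formula: c = A / (epsilon * l)
Substituting: c = 0.7780 / (23912.5490 * 1.6640)
Result: 1.9552e-05 mol/L


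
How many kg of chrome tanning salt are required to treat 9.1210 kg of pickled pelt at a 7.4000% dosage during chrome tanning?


Formula: Chrome = substrate * pct / 100
Substituting: Chrome = 9.1210 * 7.4000 / 100
Result: 0.6750 kg


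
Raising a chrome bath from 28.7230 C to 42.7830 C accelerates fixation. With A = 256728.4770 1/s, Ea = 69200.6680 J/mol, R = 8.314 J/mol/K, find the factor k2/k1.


T1 = 28.7230 + 273.15 = 301.8730 K; T2 = 42.7830 + 273.15 = 315.9330 K
k1 = A * exp(-Ea/(R*T1)) = 256728.4770 * exp(-69200.6680/(8.314*301.8730)) = 2.7220e-07 1/s
k2 = A * exp(-Ea/(R*T2)) = 256728.4770 * exp(-69200.6680/(8.314*315.9330)) = 9.2854e-07 1/s
k2/k1 = 9.2854e-07 / 2.7220e-07 = 3.4112


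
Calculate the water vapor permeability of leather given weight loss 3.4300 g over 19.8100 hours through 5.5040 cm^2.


Formula: WVP = loss / (area * time)
Substituting: WVP = 3.4300 / (5.5040 * 19.8100)
Result: 0.031458 g/(cm^2*hr)


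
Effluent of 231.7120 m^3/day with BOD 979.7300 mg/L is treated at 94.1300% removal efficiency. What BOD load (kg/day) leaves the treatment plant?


Load_in = volume * conc / 1000 = 231.7120 * 979.7300 / 1000 = 227.0152 kg/day
Removed = Load_in * eff / 100 = 227.0152 * 94.1300 / 100 = 213.6894 kg/day
Load_out = Load_in - Removed = 227.0152 - 213.6894 = 13.3258 kg/day


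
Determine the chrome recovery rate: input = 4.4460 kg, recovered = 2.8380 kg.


Formula: Recovery = recovered / input * 100
Substituting: Recovery = 2.8380 / 4.4460 * 100
Result: 63.8327 %


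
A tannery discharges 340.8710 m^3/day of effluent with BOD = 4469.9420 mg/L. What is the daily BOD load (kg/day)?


Formula: BOD_load = volume * conc / 1000
Substituting: BOD_load = 340.8710 * 4469.9420 / 1000
Result: 1523.6736 kg/day


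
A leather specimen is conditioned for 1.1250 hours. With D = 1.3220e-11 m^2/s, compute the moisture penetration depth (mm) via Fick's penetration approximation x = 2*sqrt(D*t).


t = 1.1250 hr * 3600 = 4050.0000 s
D * t = 1.3220e-11 * 4050.0000 = 5.3541e-08
x = 2 * sqrt(D*t) = 2 * sqrt(5.3541e-08) = 4.6278e-04 m = 0.4628 mm


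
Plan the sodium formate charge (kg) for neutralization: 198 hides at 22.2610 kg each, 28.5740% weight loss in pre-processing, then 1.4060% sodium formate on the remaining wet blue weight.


Total_raw = N * avg_wt = 198 * 22.2610 = 4407.6780 kg
Substrate = Total_raw * (1 - loss/100) = 4407.6780 * (1 - 28.5740/100) = 3148.2281 kg
Neutralizer = Substrate * pct / 100 = 3148.2281 * 1.4060 / 100 = 44.2641 kg


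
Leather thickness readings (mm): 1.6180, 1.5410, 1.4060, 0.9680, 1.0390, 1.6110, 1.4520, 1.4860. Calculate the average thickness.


Formula: Average = sum / n
Substituting: Average = 11.1210 / 8
Result: 1.3901 mm


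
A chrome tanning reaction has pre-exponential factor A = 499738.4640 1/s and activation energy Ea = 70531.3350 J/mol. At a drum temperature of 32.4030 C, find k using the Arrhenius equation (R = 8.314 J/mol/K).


T_K = T_C + 273.15 = 32.4030 + 273.15 = 305.5530 K
exponent = -Ea / (R * T_K) = -70531.3350 / (8.314 * 305.5530) = -27.7642
k = A * exp(exponent) = 499738.4640 * exp(-27.7642) = 4.3742e-07 1/s


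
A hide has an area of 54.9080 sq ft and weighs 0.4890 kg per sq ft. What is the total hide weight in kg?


Formula: Weight = area * weight_per_sqft
Substituting: Weight = 54.9080 * 0.4890
Result: 26.8500 kg


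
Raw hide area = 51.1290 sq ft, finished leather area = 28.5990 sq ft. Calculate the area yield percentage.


Formula: Yield = finished / raw * 100
Substituting: Yield = 28.5990 / 51.1290 * 100
Result: 55.9350 %


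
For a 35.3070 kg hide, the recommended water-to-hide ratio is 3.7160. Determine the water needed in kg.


Formula: Water = hide_weight * ratio
Substituting: Water = 35.3070 * 3.7160
Result: 131.2008 kg


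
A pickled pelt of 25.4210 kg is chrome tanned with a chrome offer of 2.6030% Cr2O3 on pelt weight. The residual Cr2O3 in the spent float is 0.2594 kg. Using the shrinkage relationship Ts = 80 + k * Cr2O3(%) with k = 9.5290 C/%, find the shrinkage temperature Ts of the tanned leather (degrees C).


Offered = pelt * offer_pct / 100 = 25.4210 * 2.6030 / 100 = 0.6617 kg
Uptake = offered - residual = 0.6617 - 0.2594 = 0.4023 kg
Cr2O3% on pelt = uptake / pelt * 100 = 0.4023 / 25.4210 * 100 = 1.5826 %
Ts = 80 + k * Cr2O3% = 80 + 9.5290 * 1.5826 = 95.0804 C


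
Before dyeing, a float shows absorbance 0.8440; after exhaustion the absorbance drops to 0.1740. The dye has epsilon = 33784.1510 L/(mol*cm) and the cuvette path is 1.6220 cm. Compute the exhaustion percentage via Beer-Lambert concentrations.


c_initial = A_i / (epsilon * l) = 0.8440 / (33784.1510 * 1.6220) = 1.5402e-05 mol/L
c_final = A_f / (epsilon * l) = 0.1740 / (33784.1510 * 1.6220) = 3.1753e-06 mol/L
Exhaustion = (c_initial - c_final) / c_initial * 100 = (1.5402e-05 - 3.1753e-06) / 1.5402e-05 * 100 = 79.3839 %


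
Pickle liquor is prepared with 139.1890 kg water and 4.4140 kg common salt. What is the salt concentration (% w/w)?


Formula: Conc = salt / (water + salt) * 100
Substituting: Conc = 4.4140 / (139.1890 + 4.4140) * 100
Result: 3.0738 %


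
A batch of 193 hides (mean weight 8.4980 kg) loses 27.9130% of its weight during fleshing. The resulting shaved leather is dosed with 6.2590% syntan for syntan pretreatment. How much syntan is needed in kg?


Total_raw = N * avg_wt = 193 * 8.4980 = 1640.1140 kg
Substrate = Total_raw * (1 - loss/100) = 1640.1140 * (1 - 27.9130/100) = 1182.3090 kg
Syntan = Substrate * pct / 100 = 1182.3090 * 6.2590 / 100 = 74.0007 kg


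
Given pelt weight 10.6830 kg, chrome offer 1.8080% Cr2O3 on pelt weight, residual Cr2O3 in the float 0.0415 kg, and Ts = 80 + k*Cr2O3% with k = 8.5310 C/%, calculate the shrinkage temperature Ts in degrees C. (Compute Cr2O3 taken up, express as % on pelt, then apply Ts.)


Offered = pelt * offer_pct / 100 = 10.6830 * 1.8080 / 100 = 0.1931 kg
Uptake = offered - residual = 0.1931 - 0.0415 = 0.1516 kg
Cr2O3% on pelt = uptake / pelt * 100 = 0.1516 / 10.6830 * 100 = 1.4195 %
Ts = 80 + k * Cr2O3% = 80 + 8.5310 * 1.4195 = 92.1100 C


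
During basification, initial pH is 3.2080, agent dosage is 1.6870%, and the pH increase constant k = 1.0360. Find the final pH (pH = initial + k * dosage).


Formula: pH_final = pH_initial + k * base_pct
Substituting: pH_final = 3.2080 + 1.0360 * 1.6870
Result: 4.9557


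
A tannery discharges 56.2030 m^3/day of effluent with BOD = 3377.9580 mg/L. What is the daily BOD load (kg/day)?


Formula: BOD_load = volume * conc / 1000
Substituting: BOD_load = 56.2030 * 3377.9580 / 1000
Result: 189.8514 kg/day


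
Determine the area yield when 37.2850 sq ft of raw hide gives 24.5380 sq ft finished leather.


Formula: Yield = finished / raw * 100
Substituting: Yield = 24.5380 / 37.2850 * 100
Result: 65.8120 %


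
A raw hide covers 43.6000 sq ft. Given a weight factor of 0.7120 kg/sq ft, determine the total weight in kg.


Formula: Weight = area * weight_per_sqft
Substituting: Weight = 43.6000 * 0.7120
Result: 31.0432 kg


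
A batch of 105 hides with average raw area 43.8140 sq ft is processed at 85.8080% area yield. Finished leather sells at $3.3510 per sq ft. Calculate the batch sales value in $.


Raw_total = N * avg_area = 105 * 43.8140 = 4600.4700 sq ft
Finished = Raw_total * yield / 100 = 4600.4700 * 85.8080 / 100 = 3947.5713 sq ft
Value = Finished * price = 3947.5713 * 3.3510 = 13228.3114 $


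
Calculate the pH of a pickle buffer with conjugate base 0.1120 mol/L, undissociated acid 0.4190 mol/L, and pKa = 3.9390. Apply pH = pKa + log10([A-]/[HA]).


ratio = [A-] / [HA] = 0.1120 / 0.4190 = 0.2673
log10(ratio) = -0.5730
pH = pKa + log10(ratio) = 3.9390 - 0.5730 = 3.3660


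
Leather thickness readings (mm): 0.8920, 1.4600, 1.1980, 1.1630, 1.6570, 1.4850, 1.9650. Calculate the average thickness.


Formula: Average = sum / n
Substituting: Average = 9.8200 / 7
Result: 1.4029 mm


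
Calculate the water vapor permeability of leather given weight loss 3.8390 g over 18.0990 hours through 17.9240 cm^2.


Formula: WVP = loss / (area * time)
Substituting: WVP = 3.8390 / (17.9240 * 18.0990)
Result: 0.0118339 g/(cm^2*hr)


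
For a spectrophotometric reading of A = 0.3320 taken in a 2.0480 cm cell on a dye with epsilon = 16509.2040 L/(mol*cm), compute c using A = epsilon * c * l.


Formula: c = A / (epsilon * l)
Substituting: c = 0.3320 / (16509.2040 * 2.0480)
Result: 9.8193e-06 mol/L


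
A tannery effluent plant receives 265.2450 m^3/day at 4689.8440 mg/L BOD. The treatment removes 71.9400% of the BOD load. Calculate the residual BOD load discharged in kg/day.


Load_in = volume * conc / 1000 = 265.2450 * 4689.8440 / 1000 = 1243.9577 kg/day
Removed = Load_in * eff / 100 = 1243.9577 * 71.9400 / 100 = 894.9031 kg/day
Load_out = Load_in - Removed = 1243.9577 - 894.9031 = 349.0545 kg/day


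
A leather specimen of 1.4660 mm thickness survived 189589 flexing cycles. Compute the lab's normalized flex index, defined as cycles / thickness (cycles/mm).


Formula: Index = cycles / thickness
Substituting: Index = 189589 / 1.4660
Result: 129324.0109 cycles/mm


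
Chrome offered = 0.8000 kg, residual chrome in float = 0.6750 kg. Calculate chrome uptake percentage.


Formula: Uptake = (offered - residual) / offered * 100
Substituting: Uptake = (0.8000 - 0.6750) / 0.8000 * 100
Result: 15.6250 %


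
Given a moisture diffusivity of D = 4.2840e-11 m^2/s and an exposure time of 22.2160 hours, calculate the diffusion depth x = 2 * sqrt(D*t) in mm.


t = 22.2160 hr * 3600 = 79977.6000 s
D * t = 4.2840e-11 * 79977.6000 = 3.4262e-06
x = 2 * sqrt(D*t) = 2 * sqrt(3.4262e-06) = 0.00370202 m = 3.7020 mm


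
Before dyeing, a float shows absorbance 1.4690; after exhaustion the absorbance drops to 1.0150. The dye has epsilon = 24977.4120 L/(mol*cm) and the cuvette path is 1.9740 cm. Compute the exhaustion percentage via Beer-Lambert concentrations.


c_initial = A_i / (epsilon * l) = 1.4690 / (24977.4120 * 1.9740) = 2.9794e-05 mol/L
c_final = A_f / (epsilon * l) = 1.0150 / (24977.4120 * 1.9740) = 2.0586e-05 mol/L
Exhaustion = (c_initial - c_final) / c_initial * 100 = (2.9794e-05 - 2.0586e-05) / 2.9794e-05 * 100 = 30.9054 %
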